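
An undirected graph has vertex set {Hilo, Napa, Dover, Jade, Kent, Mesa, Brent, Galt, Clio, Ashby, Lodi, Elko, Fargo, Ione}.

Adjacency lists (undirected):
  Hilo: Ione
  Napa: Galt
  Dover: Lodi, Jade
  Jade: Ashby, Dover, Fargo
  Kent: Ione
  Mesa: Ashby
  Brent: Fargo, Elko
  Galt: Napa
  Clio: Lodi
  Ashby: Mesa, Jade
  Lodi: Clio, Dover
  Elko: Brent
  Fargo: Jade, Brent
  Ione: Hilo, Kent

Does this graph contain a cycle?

DFS, tracking each vertex's parent; an edge to a visited non-parent vertex closes a cycle.
Start from Napa:
visit Napa (parent –)
  visit Galt (parent Napa)
    Galt–Napa: parent, skip
visit Hilo (parent –)
  visit Ione (parent Hilo)
    Ione–Hilo: parent, skip
    visit Kent (parent Ione)
      Kent–Ione: parent, skip
visit Dover (parent –)
  visit Lodi (parent Dover)
    visit Clio (parent Lodi)
      Clio–Lodi: parent, skip
    Lodi–Dover: parent, skip
  visit Jade (parent Dover)
    visit Ashby (parent Jade)
      visit Mesa (parent Ashby)
        Mesa–Ashby: parent, skip
      Ashby–Jade: parent, skip
    Jade–Dover: parent, skip
    visit Fargo (parent Jade)
      Fargo–Jade: parent, skip
      visit Brent (parent Fargo)
        Brent–Fargo: parent, skip
        visit Elko (parent Brent)
          Elko–Brent: parent, skip
No non-parent visited neighbor found — the graph is a forest.

No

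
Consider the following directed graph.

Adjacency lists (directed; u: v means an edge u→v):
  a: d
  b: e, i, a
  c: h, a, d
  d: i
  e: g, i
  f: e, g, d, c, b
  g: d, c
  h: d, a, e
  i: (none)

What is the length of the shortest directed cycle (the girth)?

4

For each vertex v, BFS finds the shortest path from v back to v.
The shortest such closed walk is g → c → h → e → g, length 4.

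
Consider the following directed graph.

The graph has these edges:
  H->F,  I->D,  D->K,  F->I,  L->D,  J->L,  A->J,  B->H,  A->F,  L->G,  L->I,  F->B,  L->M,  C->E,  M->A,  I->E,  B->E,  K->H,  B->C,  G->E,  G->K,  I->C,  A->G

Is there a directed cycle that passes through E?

E lies on a cycle iff there is a path from E back to itself.
Exploring from E, it never reaches itself; equivalently, its strongly connected component is a singleton.

No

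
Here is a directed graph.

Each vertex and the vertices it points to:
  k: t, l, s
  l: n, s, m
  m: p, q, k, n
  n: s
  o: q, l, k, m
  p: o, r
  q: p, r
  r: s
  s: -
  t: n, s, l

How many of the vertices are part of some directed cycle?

7

A vertex is on a directed cycle iff it belongs to a strongly connected component of size ≥ 2 (or has a self-loop).
The vertices on cycles are {k, l, m, o, p, q, t} — 7 in total.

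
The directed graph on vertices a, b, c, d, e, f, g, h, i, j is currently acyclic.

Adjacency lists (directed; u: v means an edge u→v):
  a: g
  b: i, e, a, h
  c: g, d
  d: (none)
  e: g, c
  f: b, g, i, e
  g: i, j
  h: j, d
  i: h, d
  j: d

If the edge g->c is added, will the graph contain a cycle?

Adding g→c creates a cycle iff c can already reach g.
Path from c: c → g.
So c → … → g → c is a cycle.

Yes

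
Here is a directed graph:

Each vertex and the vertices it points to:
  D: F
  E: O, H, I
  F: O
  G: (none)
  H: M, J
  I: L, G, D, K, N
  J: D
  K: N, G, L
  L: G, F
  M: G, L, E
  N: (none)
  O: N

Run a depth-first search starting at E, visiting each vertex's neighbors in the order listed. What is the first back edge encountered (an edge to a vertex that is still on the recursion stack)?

M→E

DFS from E (visiting each vertex's neighbors in the order listed); mark gray on enter, black on exit:
E gray
  O gray
    N gray
    N black
  O black
  H gray
    M gray
      G gray
      G black
      L gray
        L→G: G black — skip
        F gray
          F→O: O black — skip
        F black
      L black
      M→E: E is gray → back edge
First back edge: M → E.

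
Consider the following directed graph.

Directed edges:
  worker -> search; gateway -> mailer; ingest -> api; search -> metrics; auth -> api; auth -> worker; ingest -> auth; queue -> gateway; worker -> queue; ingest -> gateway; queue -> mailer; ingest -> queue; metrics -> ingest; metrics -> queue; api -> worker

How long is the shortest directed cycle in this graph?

5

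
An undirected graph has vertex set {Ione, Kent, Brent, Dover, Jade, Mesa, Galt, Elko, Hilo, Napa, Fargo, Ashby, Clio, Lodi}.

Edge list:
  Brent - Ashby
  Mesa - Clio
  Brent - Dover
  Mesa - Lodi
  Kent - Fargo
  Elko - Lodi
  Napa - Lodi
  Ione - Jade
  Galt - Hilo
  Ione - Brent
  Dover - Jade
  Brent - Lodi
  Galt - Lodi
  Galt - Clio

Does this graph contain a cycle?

Yes

DFS, tracking each vertex's parent; an edge to a visited non-parent vertex closes a cycle.
Start from Galt:
visit Galt (parent –)
  visit Hilo (parent Galt)
    Hilo–Galt: parent, skip
  visit Lodi (parent Galt)
    Lodi–Galt: parent, skip
    visit Brent (parent Lodi)
      visit Ione (parent Brent)
        Ione–Brent: parent, skip
        visit Jade (parent Ione)
          Jade–Ione: parent, skip
          visit Dover (parent Jade)
            Dover–Brent: Brent visited and ≠ parent → cycle
Cycle: Brent – Ione – Jade – Dover – Brent.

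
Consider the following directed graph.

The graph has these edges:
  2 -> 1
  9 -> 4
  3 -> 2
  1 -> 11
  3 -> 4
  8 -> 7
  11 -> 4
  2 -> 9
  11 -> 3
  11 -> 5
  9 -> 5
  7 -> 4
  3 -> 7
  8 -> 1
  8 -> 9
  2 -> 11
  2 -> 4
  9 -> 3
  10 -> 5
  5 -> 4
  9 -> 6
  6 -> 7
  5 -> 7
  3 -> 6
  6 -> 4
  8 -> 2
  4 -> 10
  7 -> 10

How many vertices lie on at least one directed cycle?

9

A vertex is on a directed cycle iff it belongs to a strongly connected component of size ≥ 2 (or has a self-loop).
The vertices on cycles are {1, 2, 3, 4, 5, 7, 9, 10, 11} — 9 in total.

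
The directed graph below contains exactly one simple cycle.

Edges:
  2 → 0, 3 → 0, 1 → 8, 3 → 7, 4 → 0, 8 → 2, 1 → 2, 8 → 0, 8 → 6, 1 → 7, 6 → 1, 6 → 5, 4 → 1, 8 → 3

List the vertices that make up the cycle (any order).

1, 6, 8

DFS with gray/black marking from 1:
1 gray
  8 gray
    2 gray
      0 gray
      0 black
    2 black
    3 gray
      7 gray
      7 black
      3→0: 0 black — skip
    3 black
    6 gray
      6→1: 1 is gray → back edge
Back edge closes the cycle 1 → 8 → 6 → 1; its vertices are {1, 6, 8}.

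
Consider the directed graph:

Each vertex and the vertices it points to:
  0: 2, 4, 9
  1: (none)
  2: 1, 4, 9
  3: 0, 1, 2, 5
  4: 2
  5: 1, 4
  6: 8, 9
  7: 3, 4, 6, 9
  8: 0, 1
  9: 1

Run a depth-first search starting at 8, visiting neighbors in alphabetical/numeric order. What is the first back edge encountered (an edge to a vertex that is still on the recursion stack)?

4→2

DFS from 8 (visiting neighbors in alphabetical/numeric order); mark gray on enter, black on exit:
8 gray
  0 gray
    2 gray
      1 gray
      1 black
      4 gray
        4→2: 2 is gray → back edge
First back edge: 4 → 2.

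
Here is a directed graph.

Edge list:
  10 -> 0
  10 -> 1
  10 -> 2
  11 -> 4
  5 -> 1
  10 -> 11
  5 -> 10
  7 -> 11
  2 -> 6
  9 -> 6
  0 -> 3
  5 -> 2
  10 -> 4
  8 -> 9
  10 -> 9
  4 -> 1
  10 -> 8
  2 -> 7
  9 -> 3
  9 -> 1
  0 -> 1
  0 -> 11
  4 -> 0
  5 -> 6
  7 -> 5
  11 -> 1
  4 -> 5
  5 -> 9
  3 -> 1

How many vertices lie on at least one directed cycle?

7

A vertex is on a directed cycle iff it belongs to a strongly connected component of size ≥ 2 (or has a self-loop).
The vertices on cycles are {0, 2, 4, 5, 7, 10, 11} — 7 in total.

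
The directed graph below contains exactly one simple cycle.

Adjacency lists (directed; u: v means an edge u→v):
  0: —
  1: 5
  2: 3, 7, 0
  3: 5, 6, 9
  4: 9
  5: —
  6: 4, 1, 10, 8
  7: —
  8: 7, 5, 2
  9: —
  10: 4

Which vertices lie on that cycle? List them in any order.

2, 3, 6, 8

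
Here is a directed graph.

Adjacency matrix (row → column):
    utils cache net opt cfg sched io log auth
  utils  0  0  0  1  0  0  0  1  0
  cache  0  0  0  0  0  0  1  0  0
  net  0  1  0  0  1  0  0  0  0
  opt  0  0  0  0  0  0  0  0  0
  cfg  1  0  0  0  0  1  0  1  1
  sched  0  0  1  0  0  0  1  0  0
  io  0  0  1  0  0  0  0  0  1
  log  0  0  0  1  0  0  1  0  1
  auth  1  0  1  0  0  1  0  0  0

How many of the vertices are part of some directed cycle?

8

A vertex is on a directed cycle iff it belongs to a strongly connected component of size ≥ 2 (or has a self-loop).
The vertices on cycles are {io, cfg, log, net, auth, cache, sched, utils} — 8 in total.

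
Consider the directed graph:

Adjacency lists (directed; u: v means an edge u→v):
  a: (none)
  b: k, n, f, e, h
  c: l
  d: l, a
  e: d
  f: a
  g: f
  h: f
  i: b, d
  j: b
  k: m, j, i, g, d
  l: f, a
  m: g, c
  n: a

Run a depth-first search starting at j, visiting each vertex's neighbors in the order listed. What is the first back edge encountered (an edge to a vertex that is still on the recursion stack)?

k->j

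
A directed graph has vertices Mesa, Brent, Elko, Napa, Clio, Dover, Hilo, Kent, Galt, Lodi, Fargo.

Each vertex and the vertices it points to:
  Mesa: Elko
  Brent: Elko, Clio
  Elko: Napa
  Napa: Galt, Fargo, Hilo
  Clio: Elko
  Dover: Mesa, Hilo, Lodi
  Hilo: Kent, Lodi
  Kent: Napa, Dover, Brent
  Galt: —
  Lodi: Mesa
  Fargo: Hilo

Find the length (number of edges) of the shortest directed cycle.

For each vertex v, BFS finds the shortest path from v back to v.
The shortest such closed walk is Kent → Dover → Hilo → Kent, length 3.

3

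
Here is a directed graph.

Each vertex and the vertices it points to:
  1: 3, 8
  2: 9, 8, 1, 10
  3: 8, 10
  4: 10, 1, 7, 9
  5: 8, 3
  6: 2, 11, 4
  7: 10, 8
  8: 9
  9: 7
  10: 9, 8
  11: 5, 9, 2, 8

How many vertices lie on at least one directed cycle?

A vertex is on a directed cycle iff it belongs to a strongly connected component of size ≥ 2 (or has a self-loop).
The vertices on cycles are {7, 8, 9, 10} — 4 in total.

4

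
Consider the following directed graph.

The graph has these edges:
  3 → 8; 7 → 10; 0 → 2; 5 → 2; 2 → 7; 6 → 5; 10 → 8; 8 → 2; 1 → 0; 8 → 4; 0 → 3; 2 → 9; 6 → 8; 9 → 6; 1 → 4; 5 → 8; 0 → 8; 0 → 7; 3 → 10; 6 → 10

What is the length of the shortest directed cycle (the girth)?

For each vertex v, BFS finds the shortest path from v back to v.
The shortest such closed walk is 2 → 7 → 10 → 8 → 2, length 4.

4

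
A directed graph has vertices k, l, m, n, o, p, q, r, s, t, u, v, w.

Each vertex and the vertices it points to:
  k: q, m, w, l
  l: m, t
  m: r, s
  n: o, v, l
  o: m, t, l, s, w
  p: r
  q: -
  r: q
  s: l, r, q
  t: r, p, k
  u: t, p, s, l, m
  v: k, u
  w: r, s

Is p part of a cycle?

p lies on a cycle iff there is a path from p back to itself.
Exploring from p, it never reaches itself; equivalently, its strongly connected component is a singleton.

No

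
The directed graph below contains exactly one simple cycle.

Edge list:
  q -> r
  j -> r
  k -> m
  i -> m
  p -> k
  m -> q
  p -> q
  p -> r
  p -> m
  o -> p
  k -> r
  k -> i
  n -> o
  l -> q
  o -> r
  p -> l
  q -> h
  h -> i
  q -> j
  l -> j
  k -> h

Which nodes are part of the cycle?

DFS with gray/black marking from q:
q gray
  r gray
  r black
  h gray
    i gray
      m gray
        m→q: q is gray → back edge
Back edge closes the cycle q → h → i → m → q; its vertices are {h, i, m, q}.

h, i, m, q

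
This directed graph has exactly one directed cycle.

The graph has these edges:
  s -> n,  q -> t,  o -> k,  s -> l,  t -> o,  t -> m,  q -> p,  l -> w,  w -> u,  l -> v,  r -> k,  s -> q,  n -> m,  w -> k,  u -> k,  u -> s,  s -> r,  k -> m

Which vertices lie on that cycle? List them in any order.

DFS with gray/black marking from u:
u gray
  s gray
    n gray
      m gray
      m black
    n black
    l gray
      v gray
      v black
      w gray
        w→u: u is gray → back edge
Back edge closes the cycle u → s → l → w → u; its vertices are {l, s, u, w}.

l, s, u, w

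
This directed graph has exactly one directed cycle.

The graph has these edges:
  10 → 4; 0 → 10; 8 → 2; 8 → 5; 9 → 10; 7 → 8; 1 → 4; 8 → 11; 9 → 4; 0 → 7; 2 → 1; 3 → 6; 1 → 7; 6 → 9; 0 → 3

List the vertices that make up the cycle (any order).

DFS with gray/black marking from 7:
7 gray
  8 gray
    11 gray
    11 black
    5 gray
    5 black
    2 gray
      1 gray
        4 gray
        4 black
        1→7: 7 is gray → back edge
Back edge closes the cycle 7 → 8 → 2 → 1 → 7; its vertices are {1, 2, 7, 8}.

1, 2, 7, 8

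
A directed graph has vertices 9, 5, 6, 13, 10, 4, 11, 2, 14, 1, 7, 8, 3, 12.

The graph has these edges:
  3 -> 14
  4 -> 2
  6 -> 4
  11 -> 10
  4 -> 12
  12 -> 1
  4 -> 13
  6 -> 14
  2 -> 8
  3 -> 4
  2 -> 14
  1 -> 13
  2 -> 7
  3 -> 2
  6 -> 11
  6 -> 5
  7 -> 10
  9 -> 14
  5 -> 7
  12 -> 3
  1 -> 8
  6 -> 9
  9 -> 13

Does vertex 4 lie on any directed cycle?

4 is on a cycle iff 4 can reach itself via ≥1 edge.
4 → 12 → 3 → 4 — yes.

Yes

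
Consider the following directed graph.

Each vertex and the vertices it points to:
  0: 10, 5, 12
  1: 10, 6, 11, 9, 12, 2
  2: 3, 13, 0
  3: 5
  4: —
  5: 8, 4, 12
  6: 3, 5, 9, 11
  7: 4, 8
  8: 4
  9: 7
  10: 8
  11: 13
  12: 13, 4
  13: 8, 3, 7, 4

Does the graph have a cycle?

Yes

DFS with white/gray/black marking, starting from 13:
13 gray
  8 gray
    4 gray
    4 black
  8 black
  3 gray
    5 gray
      5→8: 8 black — skip
      5→4: 4 black — skip
      12 gray
        12→13: 13 is gray → back edge
Back edge found, so a cycle exists: 13 → 3 → 5 → 12 → 13.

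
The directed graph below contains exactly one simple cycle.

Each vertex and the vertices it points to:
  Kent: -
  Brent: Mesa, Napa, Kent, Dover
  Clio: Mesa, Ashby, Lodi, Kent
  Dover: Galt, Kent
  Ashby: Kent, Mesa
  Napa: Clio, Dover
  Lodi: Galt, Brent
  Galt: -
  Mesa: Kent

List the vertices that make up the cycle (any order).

Clio, Lodi, Napa, Brent

DFS with gray/black marking from Napa:
Napa gray
  Clio gray
    Mesa gray
      Kent gray
      Kent black
    Mesa black
    Ashby gray
      Ashby→Kent: Kent black — skip
      Ashby→Mesa: Mesa black — skip
    Ashby black
    Lodi gray
      Galt gray
      Galt black
      Brent gray
        Brent→Mesa: Mesa black — skip
        Brent→Napa: Napa is gray → back edge
Back edge closes the cycle Napa → Clio → Lodi → Brent → Napa; its vertices are {Clio, Lodi, Napa, Brent}.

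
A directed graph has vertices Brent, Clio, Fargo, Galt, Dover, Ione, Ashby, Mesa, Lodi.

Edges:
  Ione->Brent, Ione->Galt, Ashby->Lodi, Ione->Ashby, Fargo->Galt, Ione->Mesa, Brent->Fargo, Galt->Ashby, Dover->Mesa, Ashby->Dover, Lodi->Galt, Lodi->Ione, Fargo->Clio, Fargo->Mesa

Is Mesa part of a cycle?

No

Mesa lies on a cycle iff there is a path from Mesa back to itself.
Exploring from Mesa, it never reaches itself; equivalently, its strongly connected component is a singleton.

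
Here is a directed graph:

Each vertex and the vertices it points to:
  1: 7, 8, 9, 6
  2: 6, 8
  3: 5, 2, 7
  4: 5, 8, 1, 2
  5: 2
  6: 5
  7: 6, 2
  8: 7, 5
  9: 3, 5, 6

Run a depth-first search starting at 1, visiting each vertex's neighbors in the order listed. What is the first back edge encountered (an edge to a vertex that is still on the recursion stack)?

DFS from 1 (visiting each vertex's neighbors in the order listed); mark gray on enter, black on exit:
1 gray
  7 gray
    6 gray
      5 gray
        2 gray
          2→6: 6 is gray → back edge
First back edge: 2 → 6.

2→6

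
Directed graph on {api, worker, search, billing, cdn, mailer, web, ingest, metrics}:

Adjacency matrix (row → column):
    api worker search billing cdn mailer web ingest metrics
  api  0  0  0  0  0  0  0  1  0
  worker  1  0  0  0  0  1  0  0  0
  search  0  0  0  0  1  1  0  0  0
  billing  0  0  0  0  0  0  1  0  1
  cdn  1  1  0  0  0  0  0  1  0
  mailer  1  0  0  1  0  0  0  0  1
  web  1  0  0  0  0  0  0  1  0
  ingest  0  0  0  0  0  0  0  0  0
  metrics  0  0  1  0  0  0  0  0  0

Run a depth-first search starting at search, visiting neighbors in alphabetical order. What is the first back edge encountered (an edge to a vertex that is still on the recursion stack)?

DFS from search (visiting neighbors in alphabetical order); mark gray on enter, black on exit:
search gray
  cdn gray
    api gray
      ingest gray
      ingest black
    api black
    cdn→ingest: ingest black — skip
    worker gray
      worker→api: api black — skip
      mailer gray
        mailer→api: api black — skip
        billing gray
          metrics gray
            metrics→search: search is gray → back edge
First back edge: metrics → search.

metrics→search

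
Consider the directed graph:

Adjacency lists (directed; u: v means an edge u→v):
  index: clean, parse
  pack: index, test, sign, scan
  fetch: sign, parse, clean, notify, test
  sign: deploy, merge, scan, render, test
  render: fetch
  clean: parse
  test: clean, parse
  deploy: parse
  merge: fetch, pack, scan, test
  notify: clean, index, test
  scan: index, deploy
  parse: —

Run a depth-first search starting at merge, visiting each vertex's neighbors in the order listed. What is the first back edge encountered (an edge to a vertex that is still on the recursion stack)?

sign->merge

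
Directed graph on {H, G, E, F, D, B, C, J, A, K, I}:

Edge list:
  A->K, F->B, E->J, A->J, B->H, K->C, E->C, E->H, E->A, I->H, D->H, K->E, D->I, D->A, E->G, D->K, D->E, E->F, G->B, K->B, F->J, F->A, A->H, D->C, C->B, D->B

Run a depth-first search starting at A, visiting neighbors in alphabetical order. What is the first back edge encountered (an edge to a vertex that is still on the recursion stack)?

E->A

DFS from A (visiting neighbors in alphabetical order); mark gray on enter, black on exit:
A gray
  H gray
  H black
  J gray
  J black
  K gray
    B gray
      B→H: H black — skip
    B black
    C gray
      C→B: B black — skip
    C black
    E gray
      E→A: A is gray → back edge
First back edge: E → A.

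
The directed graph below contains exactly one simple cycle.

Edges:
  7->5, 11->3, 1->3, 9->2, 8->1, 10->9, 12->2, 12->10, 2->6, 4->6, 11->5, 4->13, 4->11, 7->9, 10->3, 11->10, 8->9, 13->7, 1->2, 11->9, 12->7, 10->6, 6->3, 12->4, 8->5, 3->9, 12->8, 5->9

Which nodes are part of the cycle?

DFS with gray/black marking from 2:
2 gray
  6 gray
    3 gray
      9 gray
        9→2: 2 is gray → back edge
Back edge closes the cycle 2 → 6 → 3 → 9 → 2; its vertices are {2, 3, 6, 9}.

2, 3, 6, 9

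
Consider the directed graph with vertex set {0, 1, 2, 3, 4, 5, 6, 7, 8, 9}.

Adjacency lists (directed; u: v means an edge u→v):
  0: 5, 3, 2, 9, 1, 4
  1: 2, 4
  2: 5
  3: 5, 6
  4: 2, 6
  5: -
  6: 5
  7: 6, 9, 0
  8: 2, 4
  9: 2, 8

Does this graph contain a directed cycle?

DFS with white/gray/black marking, starting from 1:
1 gray
  2 gray
    5 gray
    5 black
  2 black
  4 gray
    4→2: 2 black — skip
    6 gray
      6→5: 5 black — skip
    6 black
  4 black
1 black
0 gray
  0→5: 5 black — skip
  3 gray
    3→5: 5 black — skip
    3→6: 6 black — skip
  3 black
  0→2: 2 black — skip
  9 gray
    9→2: 2 black — skip
    8 gray
      8→2: 2 black — skip
      8→4: 4 black — skip
    8 black
  9 black
  0→1: 1 black — skip
  0→4: 4 black — skip
0 black
7 gray
  7→6: 6 black — skip
  7→9: 9 black — skip
  7→0: 0 black — skip
7 black
Every edge goes to a white or black vertex — no back edge, so the graph is acyclic.

No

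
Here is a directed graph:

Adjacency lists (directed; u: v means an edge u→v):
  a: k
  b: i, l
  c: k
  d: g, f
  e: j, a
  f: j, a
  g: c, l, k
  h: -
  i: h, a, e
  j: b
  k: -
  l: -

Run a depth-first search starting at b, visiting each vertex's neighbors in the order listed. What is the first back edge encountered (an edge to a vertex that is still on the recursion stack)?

j->b

DFS from b (visiting each vertex's neighbors in the order listed); mark gray on enter, black on exit:
b gray
  i gray
    h gray
    h black
    a gray
      k gray
      k black
    a black
    e gray
      j gray
        j→b: b is gray → back edge
First back edge: j → b.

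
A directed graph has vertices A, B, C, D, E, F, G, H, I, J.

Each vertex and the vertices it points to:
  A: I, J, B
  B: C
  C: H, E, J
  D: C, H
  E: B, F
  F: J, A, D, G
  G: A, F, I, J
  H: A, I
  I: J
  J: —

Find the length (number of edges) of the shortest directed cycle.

2

For each vertex v, BFS finds the shortest path from v back to v.
The shortest such closed walk is F → G → F, length 2.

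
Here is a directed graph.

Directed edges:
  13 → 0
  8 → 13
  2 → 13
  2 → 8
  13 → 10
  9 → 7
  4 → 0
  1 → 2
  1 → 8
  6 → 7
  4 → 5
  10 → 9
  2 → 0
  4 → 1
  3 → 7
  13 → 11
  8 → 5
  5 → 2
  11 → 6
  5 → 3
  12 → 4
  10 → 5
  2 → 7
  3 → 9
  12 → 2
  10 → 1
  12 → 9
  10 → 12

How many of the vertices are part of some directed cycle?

8

A vertex is on a directed cycle iff it belongs to a strongly connected component of size ≥ 2 (or has a self-loop).
The vertices on cycles are {1, 2, 4, 5, 8, 10, 12, 13} — 8 in total.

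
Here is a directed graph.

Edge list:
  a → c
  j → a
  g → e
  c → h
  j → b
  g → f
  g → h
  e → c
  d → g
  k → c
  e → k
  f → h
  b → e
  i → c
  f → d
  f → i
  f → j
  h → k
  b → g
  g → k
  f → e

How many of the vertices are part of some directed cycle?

A vertex is on a directed cycle iff it belongs to a strongly connected component of size ≥ 2 (or has a self-loop).
The vertices on cycles are {b, c, d, f, g, h, j, k} — 8 in total.

8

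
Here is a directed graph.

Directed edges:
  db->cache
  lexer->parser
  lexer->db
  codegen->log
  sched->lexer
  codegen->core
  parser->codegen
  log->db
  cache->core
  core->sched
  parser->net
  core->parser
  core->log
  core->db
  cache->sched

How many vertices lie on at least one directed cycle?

8

A vertex is on a directed cycle iff it belongs to a strongly connected component of size ≥ 2 (or has a self-loop).
The vertices on cycles are {db, log, core, cache, lexer, sched, parser, codegen} — 8 in total.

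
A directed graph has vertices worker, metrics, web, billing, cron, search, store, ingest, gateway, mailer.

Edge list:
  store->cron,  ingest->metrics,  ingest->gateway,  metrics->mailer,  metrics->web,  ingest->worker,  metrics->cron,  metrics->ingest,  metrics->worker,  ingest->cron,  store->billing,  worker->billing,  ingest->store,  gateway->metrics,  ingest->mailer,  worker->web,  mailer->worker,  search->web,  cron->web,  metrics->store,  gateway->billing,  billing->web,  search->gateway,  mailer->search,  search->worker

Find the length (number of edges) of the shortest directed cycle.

2

For each vertex v, BFS finds the shortest path from v back to v.
The shortest such closed walk is ingest → metrics → ingest, length 2.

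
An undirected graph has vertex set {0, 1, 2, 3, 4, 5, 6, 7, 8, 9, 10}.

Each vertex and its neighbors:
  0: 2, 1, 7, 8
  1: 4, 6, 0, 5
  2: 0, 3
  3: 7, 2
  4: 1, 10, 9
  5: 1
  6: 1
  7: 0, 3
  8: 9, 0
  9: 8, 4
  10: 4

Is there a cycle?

Yes

DFS, tracking each vertex's parent; an edge to a visited non-parent vertex closes a cycle.
Start from 4:
visit 4 (parent –)
  visit 1 (parent 4)
    1–4: parent, skip
    visit 6 (parent 1)
      6–1: parent, skip
    visit 0 (parent 1)
      visit 2 (parent 0)
        2–0: parent, skip
        visit 3 (parent 2)
          visit 7 (parent 3)
            7–0: 0 visited and ≠ parent → cycle
Cycle: 0 – 2 – 3 – 7 – 0.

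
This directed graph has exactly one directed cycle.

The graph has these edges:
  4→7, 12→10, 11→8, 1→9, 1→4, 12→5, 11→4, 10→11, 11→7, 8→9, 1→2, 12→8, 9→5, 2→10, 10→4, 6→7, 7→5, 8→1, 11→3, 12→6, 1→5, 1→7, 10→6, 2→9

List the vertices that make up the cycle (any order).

1, 2, 8, 10, 11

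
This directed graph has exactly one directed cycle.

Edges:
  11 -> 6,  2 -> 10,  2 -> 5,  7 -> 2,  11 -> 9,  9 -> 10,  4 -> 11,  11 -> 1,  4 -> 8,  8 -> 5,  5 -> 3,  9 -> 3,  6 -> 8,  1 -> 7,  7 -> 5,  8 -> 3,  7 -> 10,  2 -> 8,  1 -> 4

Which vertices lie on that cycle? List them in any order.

1, 4, 11

DFS with gray/black marking from 11:
11 gray
  1 gray
    7 gray
      10 gray
      10 black
      2 gray
        8 gray
          5 gray
            3 gray
            3 black
          5 black
          8→3: 3 black — skip
        8 black
        2→10: 10 black — skip
        2→5: 5 black — skip
      2 black
      7→5: 5 black — skip
    7 black
    4 gray
      4→8: 8 black — skip
      4→11: 11 is gray → back edge
Back edge closes the cycle 11 → 1 → 4 → 11; its vertices are {1, 4, 11}.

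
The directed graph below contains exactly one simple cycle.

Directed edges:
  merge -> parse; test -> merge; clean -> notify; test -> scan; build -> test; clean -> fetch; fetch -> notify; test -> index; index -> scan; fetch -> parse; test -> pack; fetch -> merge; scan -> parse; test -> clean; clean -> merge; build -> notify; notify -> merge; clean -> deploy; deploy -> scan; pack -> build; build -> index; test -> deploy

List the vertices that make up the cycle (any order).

pack, test, build

DFS with gray/black marking from build:
build gray
  notify gray
    merge gray
      parse gray
      parse black
    merge black
  notify black
  index gray
    scan gray
      scan→parse: parse black — skip
    scan black
  index black
  test gray
    pack gray
      pack→build: build is gray → back edge
Back edge closes the cycle build → test → pack → build; its vertices are {pack, test, build}.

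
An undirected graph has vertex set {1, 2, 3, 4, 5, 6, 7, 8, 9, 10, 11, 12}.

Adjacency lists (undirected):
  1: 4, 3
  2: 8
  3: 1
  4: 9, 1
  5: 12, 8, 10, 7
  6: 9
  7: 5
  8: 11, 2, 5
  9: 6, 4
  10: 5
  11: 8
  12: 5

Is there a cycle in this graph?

DFS, tracking each vertex's parent; an edge to a visited non-parent vertex closes a cycle.
Start from 3:
visit 3 (parent –)
  visit 1 (parent 3)
    visit 4 (parent 1)
      visit 9 (parent 4)
        visit 6 (parent 9)
          6–9: parent, skip
        9–4: parent, skip
      4–1: parent, skip
    1–3: parent, skip
visit 2 (parent –)
  visit 8 (parent 2)
    visit 11 (parent 8)
      11–8: parent, skip
    8–2: parent, skip
    visit 5 (parent 8)
      visit 12 (parent 5)
        12–5: parent, skip
      5–8: parent, skip
      visit 10 (parent 5)
        10–5: parent, skip
      visit 7 (parent 5)
        7–5: parent, skip
No non-parent visited neighbor found — the graph is a forest.

No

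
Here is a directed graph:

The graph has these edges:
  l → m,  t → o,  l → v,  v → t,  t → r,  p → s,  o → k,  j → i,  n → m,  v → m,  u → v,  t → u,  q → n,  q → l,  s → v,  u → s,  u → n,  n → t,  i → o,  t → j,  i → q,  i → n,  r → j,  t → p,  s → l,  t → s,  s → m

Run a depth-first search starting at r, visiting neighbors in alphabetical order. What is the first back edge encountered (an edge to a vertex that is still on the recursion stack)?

DFS from r (visiting neighbors in alphabetical order); mark gray on enter, black on exit:
r gray
  j gray
    i gray
      n gray
        m gray
        m black
        t gray
          t→j: j is gray → back edge
First back edge: t → j.

t→j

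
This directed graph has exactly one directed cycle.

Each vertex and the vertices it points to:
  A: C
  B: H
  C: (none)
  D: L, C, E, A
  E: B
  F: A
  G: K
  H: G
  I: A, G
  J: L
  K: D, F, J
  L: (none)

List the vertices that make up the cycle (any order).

B, D, E, G, H, K

DFS with gray/black marking from G:
G gray
  K gray
    D gray
      L gray
      L black
      C gray
      C black
      E gray
        B gray
          H gray
            H→G: G is gray → back edge
Back edge closes the cycle G → K → D → E → B → H → G; its vertices are {B, D, E, G, H, K}.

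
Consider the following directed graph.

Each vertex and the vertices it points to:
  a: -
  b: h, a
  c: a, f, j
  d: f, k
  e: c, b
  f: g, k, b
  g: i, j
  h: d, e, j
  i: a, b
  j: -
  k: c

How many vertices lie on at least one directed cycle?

9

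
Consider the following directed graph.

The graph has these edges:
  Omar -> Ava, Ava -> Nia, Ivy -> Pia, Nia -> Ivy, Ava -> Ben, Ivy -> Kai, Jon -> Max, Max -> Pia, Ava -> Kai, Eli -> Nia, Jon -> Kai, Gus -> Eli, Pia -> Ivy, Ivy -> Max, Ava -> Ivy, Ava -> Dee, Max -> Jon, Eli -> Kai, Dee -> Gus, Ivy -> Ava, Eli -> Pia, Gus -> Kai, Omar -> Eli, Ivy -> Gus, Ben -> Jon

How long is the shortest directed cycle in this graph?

2

For each vertex v, BFS finds the shortest path from v back to v.
The shortest such closed walk is Ava → Ivy → Ava, length 2.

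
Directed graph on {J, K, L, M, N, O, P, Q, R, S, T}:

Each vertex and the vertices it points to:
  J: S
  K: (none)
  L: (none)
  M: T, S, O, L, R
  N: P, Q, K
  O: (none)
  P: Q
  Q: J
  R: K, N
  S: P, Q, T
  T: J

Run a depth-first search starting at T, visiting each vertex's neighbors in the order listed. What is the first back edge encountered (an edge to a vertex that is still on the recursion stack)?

Q->J

DFS from T (visiting each vertex's neighbors in the order listed); mark gray on enter, black on exit:
T gray
  J gray
    S gray
      P gray
        Q gray
          Q→J: J is gray → back edge
First back edge: Q → J.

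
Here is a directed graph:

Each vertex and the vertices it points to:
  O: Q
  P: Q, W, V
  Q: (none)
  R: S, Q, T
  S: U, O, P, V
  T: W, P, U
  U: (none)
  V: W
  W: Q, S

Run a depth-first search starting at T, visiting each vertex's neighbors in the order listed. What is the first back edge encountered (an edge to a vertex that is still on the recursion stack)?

P->W

DFS from T (visiting each vertex's neighbors in the order listed); mark gray on enter, black on exit:
T gray
  W gray
    Q gray
    Q black
    S gray
      U gray
      U black
      O gray
        O→Q: Q black — skip
      O black
      P gray
        P→Q: Q black — skip
        P→W: W is gray → back edge
First back edge: P → W.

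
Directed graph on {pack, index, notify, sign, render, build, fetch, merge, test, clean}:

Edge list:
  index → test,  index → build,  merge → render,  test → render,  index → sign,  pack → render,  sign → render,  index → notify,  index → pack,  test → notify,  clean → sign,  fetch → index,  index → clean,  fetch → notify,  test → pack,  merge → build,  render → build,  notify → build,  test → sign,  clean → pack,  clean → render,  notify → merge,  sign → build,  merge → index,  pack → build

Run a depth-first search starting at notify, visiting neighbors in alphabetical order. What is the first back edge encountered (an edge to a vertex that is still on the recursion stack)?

index->notify

DFS from notify (visiting neighbors in alphabetical order); mark gray on enter, black on exit:
notify gray
  build gray
  build black
  merge gray
    merge→build: build black — skip
    index gray
      index→build: build black — skip
      clean gray
        pack gray
          pack→build: build black — skip
          render gray
            render→build: build black — skip
          render black
        pack black
        clean→render: render black — skip
        sign gray
          sign→build: build black — skip
          sign→render: render black — skip
        sign black
      clean black
      index→notify: notify is gray → back edge
First back edge: index → notify.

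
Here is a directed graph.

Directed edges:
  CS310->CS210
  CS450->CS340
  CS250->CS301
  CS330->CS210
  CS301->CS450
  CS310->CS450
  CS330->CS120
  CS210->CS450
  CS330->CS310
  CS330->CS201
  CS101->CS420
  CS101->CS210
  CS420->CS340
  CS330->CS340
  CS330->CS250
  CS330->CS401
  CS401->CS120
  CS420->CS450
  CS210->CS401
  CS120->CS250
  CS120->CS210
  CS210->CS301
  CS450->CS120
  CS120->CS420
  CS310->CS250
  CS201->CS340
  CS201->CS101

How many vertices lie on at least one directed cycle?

7

A vertex is on a directed cycle iff it belongs to a strongly connected component of size ≥ 2 (or has a self-loop).
The vertices on cycles are {CS120, CS210, CS250, CS301, CS401, CS420, CS450} — 7 in total.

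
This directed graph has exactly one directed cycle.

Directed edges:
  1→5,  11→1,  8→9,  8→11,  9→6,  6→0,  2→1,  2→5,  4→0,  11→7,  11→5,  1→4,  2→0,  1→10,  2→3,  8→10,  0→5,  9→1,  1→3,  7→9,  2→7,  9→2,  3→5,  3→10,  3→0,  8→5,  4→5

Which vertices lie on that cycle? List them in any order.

DFS with gray/black marking from 9:
9 gray
  1 gray
    4 gray
      0 gray
        5 gray
        5 black
      0 black
      4→5: 5 black — skip
    4 black
    1→5: 5 black — skip
    3 gray
      3→5: 5 black — skip
      3→0: 0 black — skip
      10 gray
      10 black
    3 black
    1→10: 10 black — skip
  1 black
  2 gray
    2→3: 3 black — skip
    2→1: 1 black — skip
    2→0: 0 black — skip
    2→5: 5 black — skip
    7 gray
      7→9: 9 is gray → back edge
Back edge closes the cycle 9 → 2 → 7 → 9; its vertices are {2, 7, 9}.

2, 7, 9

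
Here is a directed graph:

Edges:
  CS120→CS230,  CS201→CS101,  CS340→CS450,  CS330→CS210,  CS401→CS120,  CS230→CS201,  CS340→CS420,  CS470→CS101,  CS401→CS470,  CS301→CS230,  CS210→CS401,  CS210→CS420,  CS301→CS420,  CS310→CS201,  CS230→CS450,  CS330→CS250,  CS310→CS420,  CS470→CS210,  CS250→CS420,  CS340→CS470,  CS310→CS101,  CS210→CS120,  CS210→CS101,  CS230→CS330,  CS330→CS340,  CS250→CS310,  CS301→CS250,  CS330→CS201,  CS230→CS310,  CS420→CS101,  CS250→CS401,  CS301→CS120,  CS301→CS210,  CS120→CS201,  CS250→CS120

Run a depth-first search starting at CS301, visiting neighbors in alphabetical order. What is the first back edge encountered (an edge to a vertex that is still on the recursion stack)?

CS210->CS120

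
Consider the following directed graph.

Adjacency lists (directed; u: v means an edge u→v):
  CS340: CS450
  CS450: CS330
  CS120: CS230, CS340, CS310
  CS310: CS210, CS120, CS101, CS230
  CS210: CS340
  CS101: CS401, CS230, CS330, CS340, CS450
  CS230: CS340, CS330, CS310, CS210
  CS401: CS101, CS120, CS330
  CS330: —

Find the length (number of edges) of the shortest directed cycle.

2

For each vertex v, BFS finds the shortest path from v back to v.
The shortest such closed walk is CS401 → CS101 → CS401, length 2.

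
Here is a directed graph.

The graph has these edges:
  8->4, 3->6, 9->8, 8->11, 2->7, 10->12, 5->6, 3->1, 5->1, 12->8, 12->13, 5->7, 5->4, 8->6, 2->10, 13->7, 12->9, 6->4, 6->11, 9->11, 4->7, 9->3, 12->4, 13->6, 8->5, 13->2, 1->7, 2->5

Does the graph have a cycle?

Yes

DFS with white/gray/black marking, starting from 13:
13 gray
  6 gray
    4 gray
      7 gray
      7 black
    4 black
    11 gray
    11 black
  6 black
  2 gray
    10 gray
      12 gray
        12→4: 4 black — skip
        12→13: 13 is gray → back edge
Back edge found, so a cycle exists: 13 → 2 → 10 → 12 → 13.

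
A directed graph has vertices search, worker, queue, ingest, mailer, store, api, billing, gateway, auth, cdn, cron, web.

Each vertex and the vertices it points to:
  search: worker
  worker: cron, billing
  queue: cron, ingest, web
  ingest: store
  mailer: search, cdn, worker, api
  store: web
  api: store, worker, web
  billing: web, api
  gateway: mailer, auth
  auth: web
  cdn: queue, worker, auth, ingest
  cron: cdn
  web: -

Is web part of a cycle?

web lies on a cycle iff there is a path from web back to itself.
Exploring from web, it never reaches itself; equivalently, its strongly connected component is a singleton.

No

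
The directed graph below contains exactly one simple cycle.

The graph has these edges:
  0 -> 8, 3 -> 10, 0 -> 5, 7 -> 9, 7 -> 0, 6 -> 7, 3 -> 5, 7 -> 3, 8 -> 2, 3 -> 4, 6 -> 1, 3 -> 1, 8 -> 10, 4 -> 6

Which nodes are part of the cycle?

DFS with gray/black marking from 6:
6 gray
  7 gray
    9 gray
    9 black
    3 gray
      5 gray
      5 black
      1 gray
      1 black
      4 gray
        4→6: 6 is gray → back edge
Back edge closes the cycle 6 → 7 → 3 → 4 → 6; its vertices are {3, 4, 6, 7}.

3, 4, 6, 7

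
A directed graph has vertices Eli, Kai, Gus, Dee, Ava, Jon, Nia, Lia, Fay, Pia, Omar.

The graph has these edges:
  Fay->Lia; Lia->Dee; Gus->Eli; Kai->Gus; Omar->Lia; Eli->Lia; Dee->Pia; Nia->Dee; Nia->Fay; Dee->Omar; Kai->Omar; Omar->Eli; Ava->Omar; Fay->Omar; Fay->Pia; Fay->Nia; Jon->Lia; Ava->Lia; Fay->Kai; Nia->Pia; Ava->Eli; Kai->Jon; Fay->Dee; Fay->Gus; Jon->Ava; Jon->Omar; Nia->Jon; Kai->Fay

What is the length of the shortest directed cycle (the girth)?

2

For each vertex v, BFS finds the shortest path from v back to v.
The shortest such closed walk is Fay → Kai → Fay, length 2.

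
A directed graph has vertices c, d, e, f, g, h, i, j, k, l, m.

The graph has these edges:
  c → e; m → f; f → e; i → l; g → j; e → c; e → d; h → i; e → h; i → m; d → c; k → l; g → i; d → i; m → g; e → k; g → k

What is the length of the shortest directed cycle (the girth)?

2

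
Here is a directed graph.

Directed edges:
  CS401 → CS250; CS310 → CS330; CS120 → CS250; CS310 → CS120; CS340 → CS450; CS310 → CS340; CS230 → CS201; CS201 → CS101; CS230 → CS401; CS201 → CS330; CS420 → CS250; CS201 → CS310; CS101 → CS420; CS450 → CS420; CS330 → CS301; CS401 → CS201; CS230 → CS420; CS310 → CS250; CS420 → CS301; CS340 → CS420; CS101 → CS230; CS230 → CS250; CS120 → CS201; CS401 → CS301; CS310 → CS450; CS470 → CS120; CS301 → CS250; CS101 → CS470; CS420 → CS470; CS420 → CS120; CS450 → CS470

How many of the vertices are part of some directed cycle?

A vertex is on a directed cycle iff it belongs to a strongly connected component of size ≥ 2 (or has a self-loop).
The vertices on cycles are {CS101, CS120, CS201, CS230, CS310, CS340, CS401, CS420, CS450, CS470} — 10 in total.

10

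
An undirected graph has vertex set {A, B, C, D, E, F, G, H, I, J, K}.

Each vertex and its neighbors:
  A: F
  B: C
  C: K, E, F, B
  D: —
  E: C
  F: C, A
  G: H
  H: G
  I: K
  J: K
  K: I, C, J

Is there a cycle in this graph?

No

DFS, tracking each vertex's parent; an edge to a visited non-parent vertex closes a cycle.
Start from K:
visit K (parent –)
  visit I (parent K)
    I–K: parent, skip
  visit C (parent K)
    C–K: parent, skip
    visit E (parent C)
      E–C: parent, skip
    visit F (parent C)
      F–C: parent, skip
      visit A (parent F)
        A–F: parent, skip
    visit B (parent C)
      B–C: parent, skip
  visit J (parent K)
    J–K: parent, skip
visit D (parent –)
visit G (parent –)
  visit H (parent G)
    H–G: parent, skip
No non-parent visited neighbor found — the graph is a forest.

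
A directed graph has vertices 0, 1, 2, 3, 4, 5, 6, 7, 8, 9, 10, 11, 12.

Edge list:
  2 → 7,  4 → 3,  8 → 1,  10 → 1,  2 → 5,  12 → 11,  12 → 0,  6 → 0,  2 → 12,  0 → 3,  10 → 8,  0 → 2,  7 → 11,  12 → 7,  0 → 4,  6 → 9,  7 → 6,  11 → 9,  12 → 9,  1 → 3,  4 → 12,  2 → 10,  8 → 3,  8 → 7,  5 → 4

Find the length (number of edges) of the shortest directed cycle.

3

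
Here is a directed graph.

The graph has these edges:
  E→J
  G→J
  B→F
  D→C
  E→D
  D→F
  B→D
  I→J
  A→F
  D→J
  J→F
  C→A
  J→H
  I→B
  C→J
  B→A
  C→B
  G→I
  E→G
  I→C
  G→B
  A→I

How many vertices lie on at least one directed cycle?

5

A vertex is on a directed cycle iff it belongs to a strongly connected component of size ≥ 2 (or has a self-loop).
The vertices on cycles are {A, B, C, D, I} — 5 in total.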